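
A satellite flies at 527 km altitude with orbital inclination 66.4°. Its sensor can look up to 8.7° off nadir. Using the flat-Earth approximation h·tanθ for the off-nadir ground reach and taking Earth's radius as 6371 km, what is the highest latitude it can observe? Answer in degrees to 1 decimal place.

For a prograde orbit the ground track reaches latitude ±i = ±66.4°.
Sensor half-swath on the ground ≈ 527·tan(8.7°) = 81 km = 0.73° of latitude.
Maximum observable latitude ≈ 66.4 + 0.73 = 67.1°.

67.1°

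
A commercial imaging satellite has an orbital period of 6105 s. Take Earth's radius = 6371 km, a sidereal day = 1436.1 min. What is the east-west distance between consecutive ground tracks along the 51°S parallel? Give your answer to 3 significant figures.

1780 km

Node shift per orbit = (6105.0/86166) × 360° = 25.51°.
Equatorial spacing = 25.51 × 111.2 km/° = 2836 km.
At 51° latitude, spacing = 2836 × cos(51°) = 1785 km.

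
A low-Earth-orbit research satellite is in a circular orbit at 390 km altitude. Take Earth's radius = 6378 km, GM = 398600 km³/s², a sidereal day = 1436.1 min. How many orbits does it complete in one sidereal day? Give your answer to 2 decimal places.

Semi-major axis a = 6378 + 390 = 6768 km. Period T = 2π√(a³/μ) = 2π√(6768³/398600) = 5541.2 s = 92.35 min.
Orbits per sidereal day = 86166 / 5541.2 = 15.550.

15.55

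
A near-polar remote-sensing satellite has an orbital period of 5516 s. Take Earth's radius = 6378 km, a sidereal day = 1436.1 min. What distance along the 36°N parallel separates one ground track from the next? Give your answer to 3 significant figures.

2080 km

Node shift per orbit = (5516.0/86166) × 360° = 23.05°.
Equatorial spacing = 23.05 × 111.3 km/° = 2565 km.
At 36° latitude, spacing = 2565 × cos(36°) = 2075 km.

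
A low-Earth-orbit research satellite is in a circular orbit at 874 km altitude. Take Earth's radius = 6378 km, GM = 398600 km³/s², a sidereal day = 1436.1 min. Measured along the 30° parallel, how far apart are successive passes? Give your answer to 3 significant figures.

Semi-major axis a = 6378 + 874 = 7252 km. Period T = 2π√(a³/μ) = 2π√(7252³/398600) = 6146.1 s = 102.43 min.
Node shift per orbit = (6146.1/86166) × 360° = 25.68°.
Equatorial spacing = 25.68 × 111.3 km/° = 2858 km.
At 30° latitude, spacing = 2858 × cos(30°) = 2475 km.

2480 km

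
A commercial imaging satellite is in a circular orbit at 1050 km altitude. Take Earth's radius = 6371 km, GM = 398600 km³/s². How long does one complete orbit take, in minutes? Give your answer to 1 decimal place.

106.0 min

Semi-major axis a = 6371 + 1050 = 7421 km. Period T = 2π√(a³/μ) = 2π√(7421³/398600) = 6362.2 s = 106.04 min.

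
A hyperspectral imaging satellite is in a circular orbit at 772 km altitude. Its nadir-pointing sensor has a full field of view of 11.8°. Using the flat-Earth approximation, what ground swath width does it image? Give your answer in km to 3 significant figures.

160 km

Half-angle = 11.8°/2 = 5.9°.
Swath width ≈ 2h·tan(θ/2) = 2 × 772 × tan(5.9°) = 159.6 km.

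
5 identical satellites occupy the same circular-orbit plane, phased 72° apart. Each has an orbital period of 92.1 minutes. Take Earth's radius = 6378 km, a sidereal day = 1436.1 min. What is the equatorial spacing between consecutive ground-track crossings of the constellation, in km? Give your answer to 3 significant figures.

T = 92.1 min = 5526.0 s.
Single-satellite node shift = (5526.0/86166) × 360° = 23.09°.
With 5 satellites evenly phased, successive equator crossings are 23.09/5 = 4.618° apart.
That is 4.618 × 111.3 = 514 km at the equator.

514 km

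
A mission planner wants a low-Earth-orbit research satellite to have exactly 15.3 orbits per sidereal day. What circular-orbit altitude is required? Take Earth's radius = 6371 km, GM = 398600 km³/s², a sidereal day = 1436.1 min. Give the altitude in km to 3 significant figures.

Required period T = 86166 / 15.3 = 5631.8 s.
From T = 2π√(a³/μ): a = (μ T²/4π²)^(1/3) = (398600 × 5631.8² / 4π²)^(1/3) = 6842 km.
Altitude h = a − R = 6842 − 6371 = 471 km.

471 km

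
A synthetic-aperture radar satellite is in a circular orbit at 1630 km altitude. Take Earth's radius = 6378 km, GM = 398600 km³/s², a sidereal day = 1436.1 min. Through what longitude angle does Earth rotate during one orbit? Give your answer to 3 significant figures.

Semi-major axis a = 6378 + 1630 = 8008 km. Period T = 2π√(a³/μ) = 2π√(8008³/398600) = 7131.8 s = 118.86 min.
During one orbit Earth rotates (7131.8 / 86166) × 360° = 29.80°.

29.8°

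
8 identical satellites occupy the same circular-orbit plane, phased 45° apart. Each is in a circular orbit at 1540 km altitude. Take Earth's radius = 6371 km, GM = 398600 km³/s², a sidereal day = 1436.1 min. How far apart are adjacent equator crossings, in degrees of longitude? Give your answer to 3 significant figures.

Semi-major axis a = 6371 + 1540 = 7911 km. Period T = 2π√(a³/μ) = 2π√(7911³/398600) = 7002.6 s = 116.71 min.
Single-satellite node shift = (7002.6/86166) × 360° = 29.26°.
With 8 satellites evenly phased, successive equator crossings are 29.26/8 = 3.657° apart.

3.66°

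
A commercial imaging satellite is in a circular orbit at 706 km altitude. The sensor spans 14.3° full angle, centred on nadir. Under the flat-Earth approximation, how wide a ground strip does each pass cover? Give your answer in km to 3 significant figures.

177 km

Half-angle = 14.3°/2 = 7.15°.
Swath width ≈ 2h·tan(θ/2) = 2 × 706 × tan(7.15°) = 177.1 km.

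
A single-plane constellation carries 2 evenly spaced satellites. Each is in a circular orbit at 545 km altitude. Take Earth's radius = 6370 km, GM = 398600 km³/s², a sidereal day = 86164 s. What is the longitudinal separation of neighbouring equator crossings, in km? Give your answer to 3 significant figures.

1330 km

Semi-major axis a = 6370 + 545 = 6915 km. Period T = 2π√(a³/μ) = 2π√(6915³/398600) = 5722.7 s = 95.38 min.
Single-satellite node shift = (5722.7/86164) × 360° = 23.91°.
With 2 satellites evenly phased, successive equator crossings are 23.91/2 = 11.955° apart.
That is 11.955 × 111.2 = 1329 km at the equator.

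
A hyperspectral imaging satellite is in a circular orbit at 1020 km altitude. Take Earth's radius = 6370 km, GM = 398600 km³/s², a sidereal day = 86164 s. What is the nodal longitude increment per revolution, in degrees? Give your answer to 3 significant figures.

26.4°

Semi-major axis a = 6370 + 1020 = 7390 km. Period T = 2π√(a³/μ) = 2π√(7390³/398600) = 6322.3 s = 105.37 min.
During one orbit Earth rotates (6322.3 / 86164) × 360° = 26.42°.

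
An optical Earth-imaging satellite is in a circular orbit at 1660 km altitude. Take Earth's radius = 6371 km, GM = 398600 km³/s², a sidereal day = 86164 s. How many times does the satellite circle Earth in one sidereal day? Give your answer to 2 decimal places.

Semi-major axis a = 6371 + 1660 = 8031 km. Period T = 2π√(a³/μ) = 2π√(8031³/398600) = 7162.5 s = 119.38 min.
Orbits per sidereal day = 86164 / 7162.5 = 12.030.

12.03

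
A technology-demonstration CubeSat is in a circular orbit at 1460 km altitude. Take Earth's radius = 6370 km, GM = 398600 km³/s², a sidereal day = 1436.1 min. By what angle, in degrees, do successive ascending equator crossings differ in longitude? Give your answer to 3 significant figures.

28.8°

Semi-major axis a = 6370 + 1460 = 7830 km. Period T = 2π√(a³/μ) = 2π√(7830³/398600) = 6895.3 s = 114.92 min.
During one orbit Earth rotates (6895.3 / 86166) × 360° = 28.81°.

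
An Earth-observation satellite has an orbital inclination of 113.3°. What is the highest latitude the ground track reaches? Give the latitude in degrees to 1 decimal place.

Retrograde orbit: the ground track reaches ±(180° − i) = ±(180 − 113.3) = ±66.7°.

66.7°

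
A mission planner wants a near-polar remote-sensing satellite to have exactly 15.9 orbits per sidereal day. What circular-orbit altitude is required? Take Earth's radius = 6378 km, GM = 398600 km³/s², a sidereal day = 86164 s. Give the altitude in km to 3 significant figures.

290 km

Required period T = 86164 / 15.9 = 5419.1 s.
From T = 2π√(a³/μ): a = (μ T²/4π²)^(1/3) = (398600 × 5419.1² / 4π²)^(1/3) = 6668 km.
Altitude h = a − R = 6668 − 6378 = 290 km.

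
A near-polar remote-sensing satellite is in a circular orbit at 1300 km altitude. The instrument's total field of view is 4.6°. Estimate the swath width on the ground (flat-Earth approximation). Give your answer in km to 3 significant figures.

104 km

Half-angle = 4.6°/2 = 2.3°.
Swath width ≈ 2h·tan(θ/2) = 2 × 1300 × tan(2.3°) = 104.4 km.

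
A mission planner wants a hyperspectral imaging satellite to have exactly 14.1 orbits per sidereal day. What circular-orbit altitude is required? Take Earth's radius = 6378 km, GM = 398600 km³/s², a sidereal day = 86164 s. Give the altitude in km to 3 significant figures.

Required period T = 86164 / 14.1 = 6110.9 s.
From T = 2π√(a³/μ): a = (μ T²/4π²)^(1/3) = (398600 × 6110.9² / 4π²)^(1/3) = 7224 km.
Altitude h = a − R = 7224 − 6378 = 846 km.

846 km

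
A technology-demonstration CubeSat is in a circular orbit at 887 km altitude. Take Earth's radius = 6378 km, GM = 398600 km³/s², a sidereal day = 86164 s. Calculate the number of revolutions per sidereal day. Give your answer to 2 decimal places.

13.98

Semi-major axis a = 6378 + 887 = 7265 km. Period T = 2π√(a³/μ) = 2π√(7265³/398600) = 6162.6 s = 102.71 min.
Orbits per sidereal day = 86164 / 6162.6 = 13.982.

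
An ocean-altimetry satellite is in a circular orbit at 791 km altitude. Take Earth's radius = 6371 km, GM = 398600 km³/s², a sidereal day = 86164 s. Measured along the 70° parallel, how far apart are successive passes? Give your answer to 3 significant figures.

Semi-major axis a = 6371 + 791 = 7162 km. Period T = 2π√(a³/μ) = 2π√(7162³/398600) = 6032.0 s = 100.53 min.
Node shift per orbit = (6032.0/86164) × 360° = 25.20°.
Equatorial spacing = 25.20 × 111.2 km/° = 2802 km.
At 70° latitude, spacing = 2802 × cos(70°) = 958 km.

958 km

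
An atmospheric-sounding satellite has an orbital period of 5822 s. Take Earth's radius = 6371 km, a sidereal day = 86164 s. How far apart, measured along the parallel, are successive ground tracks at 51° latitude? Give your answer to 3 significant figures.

Node shift per orbit = (5822.0/86164) × 360° = 24.32°.
Equatorial spacing = 24.32 × 111.2 km/° = 2705 km.
At 51° latitude, spacing = 2705 × cos(51°) = 1702 km.

1700 km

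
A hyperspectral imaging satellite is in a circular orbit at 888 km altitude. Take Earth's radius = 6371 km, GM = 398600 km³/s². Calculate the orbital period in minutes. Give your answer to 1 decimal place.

Semi-major axis a = 6371 + 888 = 7259 km. Period T = 2π√(a³/μ) = 2π√(7259³/398600) = 6155.0 s = 102.58 min.

102.6 min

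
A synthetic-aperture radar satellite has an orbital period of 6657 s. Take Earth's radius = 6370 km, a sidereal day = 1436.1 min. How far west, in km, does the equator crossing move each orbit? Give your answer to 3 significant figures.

3090 km

During one orbit Earth rotates (6657.0 / 86166) × 360° = 27.81°.
At the equator that is 27.81° × (2π·6370/360) km/° = 27.81 × 111.2 = 3092 km.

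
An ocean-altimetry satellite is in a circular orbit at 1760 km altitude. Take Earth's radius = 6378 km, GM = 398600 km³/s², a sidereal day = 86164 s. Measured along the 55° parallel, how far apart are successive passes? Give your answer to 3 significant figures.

Semi-major axis a = 6378 + 1760 = 8138 km. Period T = 2π√(a³/μ) = 2π√(8138³/398600) = 7306.1 s = 121.77 min.
Node shift per orbit = (7306.1/86164) × 360° = 30.53°.
Equatorial spacing = 30.53 × 111.3 km/° = 3398 km.
At 55° latitude, spacing = 3398 × cos(55°) = 1949 km.

1950 km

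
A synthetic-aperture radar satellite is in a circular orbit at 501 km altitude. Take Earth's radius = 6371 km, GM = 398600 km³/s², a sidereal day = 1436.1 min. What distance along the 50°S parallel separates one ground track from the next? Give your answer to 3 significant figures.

Semi-major axis a = 6371 + 501 = 6872 km. Period T = 2π√(a³/μ) = 2π√(6872³/398600) = 5669.4 s = 94.49 min.
Node shift per orbit = (5669.4/86166) × 360° = 23.69°.
Equatorial spacing = 23.69 × 111.2 km/° = 2634 km.
At 50° latitude, spacing = 2634 × cos(50°) = 1693 km.

1690 km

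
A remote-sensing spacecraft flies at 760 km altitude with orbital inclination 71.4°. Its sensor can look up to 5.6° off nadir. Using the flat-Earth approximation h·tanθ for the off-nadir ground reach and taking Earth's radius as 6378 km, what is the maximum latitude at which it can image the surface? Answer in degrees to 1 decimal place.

For a prograde orbit the ground track reaches latitude ±i = ±71.4°.
Sensor half-swath on the ground ≈ 760·tan(5.6°) = 75 km = 0.67° of latitude.
Maximum observable latitude ≈ 71.4 + 0.67 = 72.1°.

72.1°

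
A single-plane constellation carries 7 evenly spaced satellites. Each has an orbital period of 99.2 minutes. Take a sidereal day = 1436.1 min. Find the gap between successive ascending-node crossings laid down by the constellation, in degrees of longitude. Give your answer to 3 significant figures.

3.55°

T = 99.2 min = 5952.0 s.
Single-satellite node shift = (5952.0/86166) × 360° = 24.87°.
With 7 satellites evenly phased, successive equator crossings are 24.87/7 = 3.552° apart.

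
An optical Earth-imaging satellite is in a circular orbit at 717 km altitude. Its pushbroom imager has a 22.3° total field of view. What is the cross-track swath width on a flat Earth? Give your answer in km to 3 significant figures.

283 km

Half-angle = 22.3°/2 = 11.15°.
Swath width ≈ 2h·tan(θ/2) = 2 × 717 × tan(11.15°) = 282.6 km.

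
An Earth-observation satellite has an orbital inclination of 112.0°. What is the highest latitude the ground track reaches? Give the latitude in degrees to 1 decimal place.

Retrograde orbit: the ground track reaches ±(180° − i) = ±(180 − 112.0) = ±68.0°.

68.0°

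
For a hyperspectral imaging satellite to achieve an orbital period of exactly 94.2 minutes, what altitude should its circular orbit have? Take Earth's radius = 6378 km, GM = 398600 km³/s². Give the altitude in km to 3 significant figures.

480 km

T = 94.2 min = 5652.0 s.
From T = 2π√(a³/μ): a = (μ T²/4π²)^(1/3) = (398600 × 5652.0² / 4π²)^(1/3) = 6858 km.
Altitude h = a − R = 6858 − 6378 = 480 km.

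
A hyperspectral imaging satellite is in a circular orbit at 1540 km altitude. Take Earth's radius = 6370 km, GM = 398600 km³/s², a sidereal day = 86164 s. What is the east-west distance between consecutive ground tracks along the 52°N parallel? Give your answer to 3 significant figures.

Semi-major axis a = 6370 + 1540 = 7910 km. Period T = 2π√(a³/μ) = 2π√(7910³/398600) = 7001.3 s = 116.69 min.
Node shift per orbit = (7001.3/86164) × 360° = 29.25°.
Equatorial spacing = 29.25 × 111.2 km/° = 3252 km.
At 52° latitude, spacing = 3252 × cos(52°) = 2002 km.

2000 km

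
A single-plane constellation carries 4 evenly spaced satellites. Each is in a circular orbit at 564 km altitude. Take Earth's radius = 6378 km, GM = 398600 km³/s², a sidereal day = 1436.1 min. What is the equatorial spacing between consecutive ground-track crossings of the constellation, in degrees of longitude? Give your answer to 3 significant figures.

Semi-major axis a = 6378 + 564 = 6942 km. Period T = 2π√(a³/μ) = 2π√(6942³/398600) = 5756.2 s = 95.94 min.
Single-satellite node shift = (5756.2/86166) × 360° = 24.05°.
With 4 satellites evenly phased, successive equator crossings are 24.05/4 = 6.012° apart.

6.01°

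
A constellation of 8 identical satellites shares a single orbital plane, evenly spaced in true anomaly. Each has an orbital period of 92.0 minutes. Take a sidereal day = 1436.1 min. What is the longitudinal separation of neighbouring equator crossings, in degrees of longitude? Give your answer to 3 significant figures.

T = 92.0 min = 5520.0 s.
Single-satellite node shift = (5520.0/86166) × 360° = 23.06°.
With 8 satellites evenly phased, successive equator crossings are 23.06/8 = 2.883° apart.

2.88°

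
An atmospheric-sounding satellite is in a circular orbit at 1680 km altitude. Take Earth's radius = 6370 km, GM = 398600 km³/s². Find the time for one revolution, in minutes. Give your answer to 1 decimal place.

Semi-major axis a = 6370 + 1680 = 8050 km. Period T = 2π√(a³/μ) = 2π√(8050³/398600) = 7187.9 s = 119.80 min.

119.8 min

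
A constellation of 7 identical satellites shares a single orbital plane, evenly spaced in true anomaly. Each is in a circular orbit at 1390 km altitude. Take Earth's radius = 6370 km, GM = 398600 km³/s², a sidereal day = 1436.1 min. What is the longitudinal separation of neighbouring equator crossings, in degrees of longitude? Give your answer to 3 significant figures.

Semi-major axis a = 6370 + 1390 = 7760 km. Period T = 2π√(a³/μ) = 2π√(7760³/398600) = 6803.1 s = 113.38 min.
Single-satellite node shift = (6803.1/86166) × 360° = 28.42°.
With 7 satellites evenly phased, successive equator crossings are 28.42/7 = 4.060° apart.

4.06°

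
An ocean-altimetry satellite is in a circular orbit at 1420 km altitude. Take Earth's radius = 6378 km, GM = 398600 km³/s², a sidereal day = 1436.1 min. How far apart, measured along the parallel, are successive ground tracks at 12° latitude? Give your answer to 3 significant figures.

3120 km

Semi-major axis a = 6378 + 1420 = 7798 km. Period T = 2π√(a³/μ) = 2π√(7798³/398600) = 6853.1 s = 114.22 min.
Node shift per orbit = (6853.1/86166) × 360° = 28.63°.
Equatorial spacing = 28.63 × 111.3 km/° = 3187 km.
At 12° latitude, spacing = 3187 × cos(12°) = 3118 km.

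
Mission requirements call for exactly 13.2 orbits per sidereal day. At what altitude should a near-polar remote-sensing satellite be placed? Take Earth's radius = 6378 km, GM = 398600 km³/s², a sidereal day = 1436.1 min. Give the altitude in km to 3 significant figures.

1170 km

Required period T = 86166 / 13.2 = 6527.7 s.
From T = 2π√(a³/μ): a = (μ T²/4π²)^(1/3) = (398600 × 6527.7² / 4π²)^(1/3) = 7549 km.
Altitude h = a − R = 7549 − 6378 = 1171 km.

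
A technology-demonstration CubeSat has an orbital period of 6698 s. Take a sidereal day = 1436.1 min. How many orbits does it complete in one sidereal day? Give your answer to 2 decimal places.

Orbits per sidereal day = 86166 / 6698.0 = 12.864.

12.86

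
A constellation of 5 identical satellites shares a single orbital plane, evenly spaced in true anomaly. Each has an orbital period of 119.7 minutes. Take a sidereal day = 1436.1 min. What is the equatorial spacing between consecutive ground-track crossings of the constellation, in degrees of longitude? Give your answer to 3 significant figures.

6.00°

T = 119.7 min = 7182.0 s.
Single-satellite node shift = (7182.0/86166) × 360° = 30.01°.
With 5 satellites evenly phased, successive equator crossings are 30.01/5 = 6.001° apart.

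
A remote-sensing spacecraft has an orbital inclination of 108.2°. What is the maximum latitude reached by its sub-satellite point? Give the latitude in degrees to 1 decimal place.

71.8°

Retrograde orbit: the ground track reaches ±(180° − i) = ±(180 − 108.2) = ±71.8°.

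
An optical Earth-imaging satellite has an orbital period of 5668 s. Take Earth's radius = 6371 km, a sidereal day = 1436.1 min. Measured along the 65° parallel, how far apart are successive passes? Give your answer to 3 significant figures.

1110 km

Node shift per orbit = (5668.0/86166) × 360° = 23.68°.
Equatorial spacing = 23.68 × 111.2 km/° = 2633 km.
At 65° latitude, spacing = 2633 × cos(65°) = 1113 km.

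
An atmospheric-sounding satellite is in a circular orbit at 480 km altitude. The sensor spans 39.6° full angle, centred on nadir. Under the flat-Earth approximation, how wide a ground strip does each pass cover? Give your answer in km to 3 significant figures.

Half-angle = 39.6°/2 = 19.8°.
Swath width ≈ 2h·tan(θ/2) = 2 × 480 × tan(19.8°) = 345.6 km.

346 km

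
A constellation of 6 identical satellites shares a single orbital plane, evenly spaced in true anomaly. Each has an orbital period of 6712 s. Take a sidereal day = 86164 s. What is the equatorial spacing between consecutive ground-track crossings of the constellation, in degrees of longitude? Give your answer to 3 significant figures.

4.67°

Single-satellite node shift = (6712.0/86164) × 360° = 28.04°.
With 6 satellites evenly phased, successive equator crossings are 28.04/6 = 4.674° apart.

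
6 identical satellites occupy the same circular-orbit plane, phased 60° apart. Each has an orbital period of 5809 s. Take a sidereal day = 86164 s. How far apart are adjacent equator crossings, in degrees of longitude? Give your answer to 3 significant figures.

4.05°

Single-satellite node shift = (5809.0/86164) × 360° = 24.27°.
With 6 satellites evenly phased, successive equator crossings are 24.27/6 = 4.045° apart.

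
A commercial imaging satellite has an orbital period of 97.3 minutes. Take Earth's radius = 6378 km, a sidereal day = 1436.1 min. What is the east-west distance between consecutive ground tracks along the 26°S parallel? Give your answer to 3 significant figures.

2440 km

T = 97.3 min = 5838.0 s.
Node shift per orbit = (5838.0/86166) × 360° = 24.39°.
Equatorial spacing = 24.39 × 111.3 km/° = 2715 km.
At 26° latitude, spacing = 2715 × cos(26°) = 2440 km.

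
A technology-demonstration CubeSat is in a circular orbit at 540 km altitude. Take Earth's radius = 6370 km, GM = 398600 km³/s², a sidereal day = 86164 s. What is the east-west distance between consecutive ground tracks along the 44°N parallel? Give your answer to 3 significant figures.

1910 km

Semi-major axis a = 6370 + 540 = 6910 km. Period T = 2π√(a³/μ) = 2π√(6910³/398600) = 5716.5 s = 95.27 min.
Node shift per orbit = (5716.5/86164) × 360° = 23.88°.
Equatorial spacing = 23.88 × 111.2 km/° = 2655 km.
At 44° latitude, spacing = 2655 × cos(44°) = 1910 km.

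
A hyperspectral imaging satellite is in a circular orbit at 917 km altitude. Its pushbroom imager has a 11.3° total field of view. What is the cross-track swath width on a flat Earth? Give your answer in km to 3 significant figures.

Half-angle = 11.3°/2 = 5.65°.
Swath width ≈ 2h·tan(θ/2) = 2 × 917 × tan(5.65°) = 181.4 km.

181 km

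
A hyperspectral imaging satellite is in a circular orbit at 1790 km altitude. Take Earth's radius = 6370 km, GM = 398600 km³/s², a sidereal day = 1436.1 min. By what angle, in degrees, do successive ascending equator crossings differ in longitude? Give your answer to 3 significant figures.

Semi-major axis a = 6370 + 1790 = 8160 km. Period T = 2π√(a³/μ) = 2π√(8160³/398600) = 7335.8 s = 122.26 min.
During one orbit Earth rotates (7335.8 / 86166) × 360° = 30.65°.

30.6°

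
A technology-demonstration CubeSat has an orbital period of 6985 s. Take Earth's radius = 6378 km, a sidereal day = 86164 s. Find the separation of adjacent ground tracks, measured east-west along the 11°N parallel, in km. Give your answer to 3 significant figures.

3190 km

Node shift per orbit = (6985.0/86164) × 360° = 29.18°.
Equatorial spacing = 29.18 × 111.3 km/° = 3249 km.
At 11° latitude, spacing = 3249 × cos(11°) = 3189 km.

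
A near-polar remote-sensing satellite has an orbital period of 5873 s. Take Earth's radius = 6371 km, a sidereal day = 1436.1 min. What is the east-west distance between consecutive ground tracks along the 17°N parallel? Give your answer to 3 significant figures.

Node shift per orbit = (5873.0/86166) × 360° = 24.54°.
Equatorial spacing = 24.54 × 111.2 km/° = 2728 km.
At 17° latitude, spacing = 2728 × cos(17°) = 2609 km.

2610 km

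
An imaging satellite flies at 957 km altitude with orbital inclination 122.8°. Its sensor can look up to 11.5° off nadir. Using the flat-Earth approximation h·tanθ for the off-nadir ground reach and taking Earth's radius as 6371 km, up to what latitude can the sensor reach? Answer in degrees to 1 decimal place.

59.0°

Retrograde orbit: the ground track reaches ±(180° − i) = ±(180 − 122.8) = ±57.2°.
Sensor half-swath on the ground ≈ 957·tan(11.5°) = 195 km = 1.75° of latitude.
Maximum observable latitude ≈ 57.2 + 1.75 = 59.0°.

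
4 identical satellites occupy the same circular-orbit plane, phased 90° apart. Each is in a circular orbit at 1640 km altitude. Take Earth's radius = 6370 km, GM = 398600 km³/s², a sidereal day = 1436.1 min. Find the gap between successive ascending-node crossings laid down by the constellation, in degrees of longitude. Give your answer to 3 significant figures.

7.45°

Semi-major axis a = 6370 + 1640 = 8010 km. Period T = 2π√(a³/μ) = 2π√(8010³/398600) = 7134.4 s = 118.91 min.
Single-satellite node shift = (7134.4/86166) × 360° = 29.81°.
With 4 satellites evenly phased, successive equator crossings are 29.81/4 = 7.452° apart.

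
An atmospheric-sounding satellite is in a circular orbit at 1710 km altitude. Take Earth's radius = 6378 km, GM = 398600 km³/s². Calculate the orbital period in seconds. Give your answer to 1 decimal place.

Semi-major axis a = 6378 + 1710 = 8088 km. Period T = 2π√(a³/μ) = 2π√(8088³/398600) = 7238.9 s = 120.65 min.

7238.9 seconds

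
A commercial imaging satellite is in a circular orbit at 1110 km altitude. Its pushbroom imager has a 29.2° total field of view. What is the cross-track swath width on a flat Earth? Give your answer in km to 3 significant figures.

Half-angle = 29.2°/2 = 14.6°.
Swath width ≈ 2h·tan(θ/2) = 2 × 1110 × tan(14.6°) = 578.3 km.

578 km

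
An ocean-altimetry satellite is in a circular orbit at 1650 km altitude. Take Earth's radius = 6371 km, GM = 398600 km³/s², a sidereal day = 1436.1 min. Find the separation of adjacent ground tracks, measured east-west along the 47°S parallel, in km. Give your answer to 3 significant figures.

Semi-major axis a = 6371 + 1650 = 8021 km. Period T = 2π√(a³/μ) = 2π√(8021³/398600) = 7149.1 s = 119.15 min.
Node shift per orbit = (7149.1/86166) × 360° = 29.87°.
Equatorial spacing = 29.87 × 111.2 km/° = 3321 km.
At 47° latitude, spacing = 3321 × cos(47°) = 2265 km.

2270 km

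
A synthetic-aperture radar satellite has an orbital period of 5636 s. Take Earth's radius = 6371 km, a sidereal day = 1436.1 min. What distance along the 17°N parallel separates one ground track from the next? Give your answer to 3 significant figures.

Node shift per orbit = (5636.0/86166) × 360° = 23.55°.
Equatorial spacing = 23.55 × 111.2 km/° = 2618 km.
At 17° latitude, spacing = 2618 × cos(17°) = 2504 km.

2500 km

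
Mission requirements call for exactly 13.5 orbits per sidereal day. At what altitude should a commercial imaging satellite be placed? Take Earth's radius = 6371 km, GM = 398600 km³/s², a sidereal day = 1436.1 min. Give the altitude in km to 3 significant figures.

Required period T = 86166 / 13.5 = 6382.7 s.
From T = 2π√(a³/μ): a = (μ T²/4π²)^(1/3) = (398600 × 6382.7² / 4π²)^(1/3) = 7437 km.
Altitude h = a − R = 7437 − 6371 = 1066 km.

1070 km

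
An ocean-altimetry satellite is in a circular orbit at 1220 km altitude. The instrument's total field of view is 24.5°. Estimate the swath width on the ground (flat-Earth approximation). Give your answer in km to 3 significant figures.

530 km

Half-angle = 24.5°/2 = 12.25°.
Swath width ≈ 2h·tan(θ/2) = 2 × 1220 × tan(12.25°) = 529.8 km.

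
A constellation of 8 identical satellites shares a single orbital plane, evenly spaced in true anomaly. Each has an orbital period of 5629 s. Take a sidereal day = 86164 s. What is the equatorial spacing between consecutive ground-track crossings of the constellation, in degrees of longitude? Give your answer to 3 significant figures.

Single-satellite node shift = (5629.0/86164) × 360° = 23.52°.
With 8 satellites evenly phased, successive equator crossings are 23.52/8 = 2.940° apart.

2.94°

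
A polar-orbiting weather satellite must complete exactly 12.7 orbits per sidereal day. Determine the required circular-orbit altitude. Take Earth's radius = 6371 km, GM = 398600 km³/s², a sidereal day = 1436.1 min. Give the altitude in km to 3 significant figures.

1380 km

Required period T = 86166 / 12.7 = 6784.7 s.
From T = 2π√(a³/μ): a = (μ T²/4π²)^(1/3) = (398600 × 6784.7² / 4π²)^(1/3) = 7746 km.
Altitude h = a − R = 7746 − 6371 = 1375 km.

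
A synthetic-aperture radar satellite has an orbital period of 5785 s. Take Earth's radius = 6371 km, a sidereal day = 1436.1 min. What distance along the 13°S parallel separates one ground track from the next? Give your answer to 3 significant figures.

Node shift per orbit = (5785.0/86166) × 360° = 24.17°.
Equatorial spacing = 24.17 × 111.2 km/° = 2688 km.
At 13° latitude, spacing = 2688 × cos(13°) = 2619 km.

2620 km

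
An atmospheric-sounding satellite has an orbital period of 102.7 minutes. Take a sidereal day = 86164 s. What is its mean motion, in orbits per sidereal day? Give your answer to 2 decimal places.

13.98

T = 102.7 min = 6162.0 s.
Orbits per sidereal day = 86164 / 6162.0 = 13.983.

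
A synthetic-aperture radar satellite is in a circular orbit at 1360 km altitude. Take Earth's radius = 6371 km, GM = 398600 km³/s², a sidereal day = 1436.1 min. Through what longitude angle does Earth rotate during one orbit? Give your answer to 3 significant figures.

28.3°

Semi-major axis a = 6371 + 1360 = 7731 km. Period T = 2π√(a³/μ) = 2π√(7731³/398600) = 6765.0 s = 112.75 min.
During one orbit Earth rotates (6765.0 / 86166) × 360° = 28.26°.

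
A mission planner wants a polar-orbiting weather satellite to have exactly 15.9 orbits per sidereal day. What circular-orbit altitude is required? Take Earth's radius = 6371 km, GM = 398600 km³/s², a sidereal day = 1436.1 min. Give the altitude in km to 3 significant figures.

Required period T = 86166 / 15.9 = 5419.2 s.
From T = 2π√(a³/μ): a = (μ T²/4π²)^(1/3) = (398600 × 5419.2² / 4π²)^(1/3) = 6668 km.
Altitude h = a − R = 6668 − 6371 = 297 km.

297 km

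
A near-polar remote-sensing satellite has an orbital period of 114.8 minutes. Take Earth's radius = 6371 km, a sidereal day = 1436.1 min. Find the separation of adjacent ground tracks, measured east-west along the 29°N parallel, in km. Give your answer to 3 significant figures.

2800 km

T = 114.8 min = 6888.0 s.
Node shift per orbit = (6888.0/86166) × 360° = 28.78°.
Equatorial spacing = 28.78 × 111.2 km/° = 3200 km.
At 29° latitude, spacing = 3200 × cos(29°) = 2799 km.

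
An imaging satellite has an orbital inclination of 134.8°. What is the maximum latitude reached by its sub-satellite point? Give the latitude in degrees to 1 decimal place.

Retrograde orbit: the ground track reaches ±(180° − i) = ±(180 − 134.8) = ±45.2°.

45.2°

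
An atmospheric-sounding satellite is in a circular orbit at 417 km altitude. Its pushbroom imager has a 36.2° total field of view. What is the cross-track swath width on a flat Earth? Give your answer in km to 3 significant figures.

Half-angle = 36.2°/2 = 18.1°.
Swath width ≈ 2h·tan(θ/2) = 2 × 417 × tan(18.1°) = 272.6 km.

273 km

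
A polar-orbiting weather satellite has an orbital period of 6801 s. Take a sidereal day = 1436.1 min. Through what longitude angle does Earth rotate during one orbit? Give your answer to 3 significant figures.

28.4°

During one orbit Earth rotates (6801.0 / 86166) × 360° = 28.41°.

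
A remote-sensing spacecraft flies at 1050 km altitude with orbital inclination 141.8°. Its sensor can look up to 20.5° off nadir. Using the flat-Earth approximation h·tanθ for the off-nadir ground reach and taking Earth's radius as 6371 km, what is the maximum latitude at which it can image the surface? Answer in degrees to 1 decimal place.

Retrograde orbit: the ground track reaches ±(180° − i) = ±(180 − 141.8) = ±38.2°.
Sensor half-swath on the ground ≈ 1050·tan(20.5°) = 393 km = 3.53° of latitude.
Maximum observable latitude ≈ 38.2 + 3.53 = 41.7°.

41.7°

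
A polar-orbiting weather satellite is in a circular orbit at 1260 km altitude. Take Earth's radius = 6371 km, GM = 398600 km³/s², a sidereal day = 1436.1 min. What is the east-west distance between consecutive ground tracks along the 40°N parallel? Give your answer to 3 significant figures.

Semi-major axis a = 6371 + 1260 = 7631 km. Period T = 2π√(a³/μ) = 2π√(7631³/398600) = 6634.1 s = 110.57 min.
Node shift per orbit = (6634.1/86166) × 360° = 27.72°.
Equatorial spacing = 27.72 × 111.2 km/° = 3082 km.
At 40° latitude, spacing = 3082 × cos(40°) = 2361 km.

2360 km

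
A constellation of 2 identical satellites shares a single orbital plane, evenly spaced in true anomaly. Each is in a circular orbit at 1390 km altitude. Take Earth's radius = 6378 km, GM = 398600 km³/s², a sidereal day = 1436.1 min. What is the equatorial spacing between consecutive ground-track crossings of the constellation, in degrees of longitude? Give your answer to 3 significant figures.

14.2°

Semi-major axis a = 6378 + 1390 = 7768 km. Period T = 2π√(a³/μ) = 2π√(7768³/398600) = 6813.6 s = 113.56 min.
Single-satellite node shift = (6813.6/86166) × 360° = 28.47°.
With 2 satellites evenly phased, successive equator crossings are 28.47/2 = 14.233° apart.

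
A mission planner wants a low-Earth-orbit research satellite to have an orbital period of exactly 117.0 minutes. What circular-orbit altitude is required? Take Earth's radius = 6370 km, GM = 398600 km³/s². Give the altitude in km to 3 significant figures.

1550 km

T = 117.0 min = 7020.0 s.
From T = 2π√(a³/μ): a = (μ T²/4π²)^(1/3) = (398600 × 7020.0² / 4π²)^(1/3) = 7924 km.
Altitude h = a − R = 7924 − 6370 = 1554 km.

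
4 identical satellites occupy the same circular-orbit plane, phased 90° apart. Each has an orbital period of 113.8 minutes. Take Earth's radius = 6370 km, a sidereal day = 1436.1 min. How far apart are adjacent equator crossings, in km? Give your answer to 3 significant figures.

793 km

T = 113.8 min = 6828.0 s.
Single-satellite node shift = (6828.0/86166) × 360° = 28.53°.
With 4 satellites evenly phased, successive equator crossings are 28.53/4 = 7.132° apart.
That is 7.132 × 111.2 = 793 km at the equator.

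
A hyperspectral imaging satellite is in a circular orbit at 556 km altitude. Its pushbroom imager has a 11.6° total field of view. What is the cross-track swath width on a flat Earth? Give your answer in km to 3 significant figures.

Half-angle = 11.6°/2 = 5.8°.
Swath width ≈ 2h·tan(θ/2) = 2 × 556 × tan(5.8°) = 113.0 km.

113 km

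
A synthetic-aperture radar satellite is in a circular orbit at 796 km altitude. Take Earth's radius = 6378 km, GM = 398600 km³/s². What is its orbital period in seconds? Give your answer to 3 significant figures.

6050 seconds

Semi-major axis a = 6378 + 796 = 7174 km. Period T = 2π√(a³/μ) = 2π√(7174³/398600) = 6047.2 s = 100.79 min.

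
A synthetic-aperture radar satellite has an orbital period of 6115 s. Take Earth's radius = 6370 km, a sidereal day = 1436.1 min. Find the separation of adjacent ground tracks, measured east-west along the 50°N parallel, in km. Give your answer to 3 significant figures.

Node shift per orbit = (6115.0/86166) × 360° = 25.55°.
Equatorial spacing = 25.55 × 111.2 km/° = 2840 km.
At 50° latitude, spacing = 2840 × cos(50°) = 1826 km.

1830 km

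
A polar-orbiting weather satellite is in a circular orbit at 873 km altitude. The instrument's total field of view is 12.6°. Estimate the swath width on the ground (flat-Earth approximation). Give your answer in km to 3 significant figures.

Half-angle = 12.6°/2 = 6.3°.
Swath width ≈ 2h·tan(θ/2) = 2 × 873 × tan(6.3°) = 192.8 km.

193 km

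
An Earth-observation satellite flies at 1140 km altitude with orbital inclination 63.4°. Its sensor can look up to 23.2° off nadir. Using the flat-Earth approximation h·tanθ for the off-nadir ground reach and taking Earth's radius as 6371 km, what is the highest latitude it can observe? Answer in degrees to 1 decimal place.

For a prograde orbit the ground track reaches latitude ±i = ±63.4°.
Sensor half-swath on the ground ≈ 1140·tan(23.2°) = 489 km = 4.39° of latitude.
Maximum observable latitude ≈ 63.4 + 4.39 = 67.8°.

67.8°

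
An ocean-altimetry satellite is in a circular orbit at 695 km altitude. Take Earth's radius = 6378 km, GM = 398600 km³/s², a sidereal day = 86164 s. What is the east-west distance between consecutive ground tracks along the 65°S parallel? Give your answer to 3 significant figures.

Semi-major axis a = 6378 + 695 = 7073 km. Period T = 2π√(a³/μ) = 2π√(7073³/398600) = 5919.9 s = 98.67 min.
Node shift per orbit = (5919.9/86164) × 360° = 24.73°.
Equatorial spacing = 24.73 × 111.3 km/° = 2753 km.
At 65° latitude, spacing = 2753 × cos(65°) = 1164 km.

1160 km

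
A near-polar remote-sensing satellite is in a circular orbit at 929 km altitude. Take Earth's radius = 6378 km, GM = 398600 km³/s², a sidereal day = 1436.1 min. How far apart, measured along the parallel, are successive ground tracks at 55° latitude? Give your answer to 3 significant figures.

1660 km

Semi-major axis a = 6378 + 929 = 7307 km. Period T = 2π√(a³/μ) = 2π√(7307³/398600) = 6216.1 s = 103.60 min.
Node shift per orbit = (6216.1/86166) × 360° = 25.97°.
Equatorial spacing = 25.97 × 111.3 km/° = 2891 km.
At 55° latitude, spacing = 2891 × cos(55°) = 1658 km.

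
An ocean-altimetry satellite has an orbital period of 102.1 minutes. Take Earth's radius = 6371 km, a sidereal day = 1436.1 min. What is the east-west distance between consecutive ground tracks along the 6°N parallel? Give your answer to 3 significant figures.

2830 km

T = 102.1 min = 6126.0 s.
Node shift per orbit = (6126.0/86166) × 360° = 25.59°.
Equatorial spacing = 25.59 × 111.2 km/° = 2846 km.
At 6° latitude, spacing = 2846 × cos(6°) = 2830 km.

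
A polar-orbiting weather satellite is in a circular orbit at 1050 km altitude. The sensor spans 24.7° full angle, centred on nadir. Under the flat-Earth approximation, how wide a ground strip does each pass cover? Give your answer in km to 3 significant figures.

Half-angle = 24.7°/2 = 12.35°.
Swath width ≈ 2h·tan(θ/2) = 2 × 1050 × tan(12.35°) = 459.8 km.

460 km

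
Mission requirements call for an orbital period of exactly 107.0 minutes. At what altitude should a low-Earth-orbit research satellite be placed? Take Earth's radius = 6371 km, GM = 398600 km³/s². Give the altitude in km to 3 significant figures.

T = 107.0 min = 6420.0 s.
From T = 2π√(a³/μ): a = (μ T²/4π²)^(1/3) = (398600 × 6420.0² / 4π²)^(1/3) = 7466 km.
Altitude h = a − R = 7466 − 6371 = 1095 km.

1090 km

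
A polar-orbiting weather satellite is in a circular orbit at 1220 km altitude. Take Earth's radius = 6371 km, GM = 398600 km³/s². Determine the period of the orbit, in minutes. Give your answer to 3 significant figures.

110 min

Semi-major axis a = 6371 + 1220 = 7591 km. Period T = 2π√(a³/μ) = 2π√(7591³/398600) = 6582.0 s = 109.70 min.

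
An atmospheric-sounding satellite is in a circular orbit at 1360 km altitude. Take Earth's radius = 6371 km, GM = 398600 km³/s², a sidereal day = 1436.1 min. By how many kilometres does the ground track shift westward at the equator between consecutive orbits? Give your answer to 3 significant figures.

Semi-major axis a = 6371 + 1360 = 7731 km. Period T = 2π√(a³/μ) = 2π√(7731³/398600) = 6765.0 s = 112.75 min.
During one orbit Earth rotates (6765.0 / 86166) × 360° = 28.26°.
At the equator that is 28.26° × (2π·6371/360) km/° = 28.26 × 111.2 = 3143 km.

3140 km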